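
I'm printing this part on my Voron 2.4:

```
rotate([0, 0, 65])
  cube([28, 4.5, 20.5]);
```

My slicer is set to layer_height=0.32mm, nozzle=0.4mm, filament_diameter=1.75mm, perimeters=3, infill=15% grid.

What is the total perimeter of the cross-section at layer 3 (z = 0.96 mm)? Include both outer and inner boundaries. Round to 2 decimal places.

65.00 mm

At z = 0.96 mm: the cube is present — its section is the full 28×4.5 rectangle (perimeter 65.00 mm); (rotated 65° about Z; rotation is an isometry so areas/perimeters/island counts are preserved). Overall, the cross-section is a single solid region. Total boundary length (outer) = 65.00 mm.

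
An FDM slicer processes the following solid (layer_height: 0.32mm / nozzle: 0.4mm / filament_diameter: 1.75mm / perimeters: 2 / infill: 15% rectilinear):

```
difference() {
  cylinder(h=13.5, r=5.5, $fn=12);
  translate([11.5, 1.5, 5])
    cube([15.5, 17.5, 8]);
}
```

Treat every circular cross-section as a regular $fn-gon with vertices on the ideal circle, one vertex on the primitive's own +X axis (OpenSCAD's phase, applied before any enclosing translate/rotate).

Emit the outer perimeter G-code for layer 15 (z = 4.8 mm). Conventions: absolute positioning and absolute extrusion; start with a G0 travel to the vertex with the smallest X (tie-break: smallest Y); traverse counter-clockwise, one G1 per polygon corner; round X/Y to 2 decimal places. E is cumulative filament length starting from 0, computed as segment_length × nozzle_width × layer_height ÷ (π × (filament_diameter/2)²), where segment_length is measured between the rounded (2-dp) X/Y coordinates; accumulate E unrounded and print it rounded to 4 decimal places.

G0 X-5.50 Y0.00 Z4.80
G1 X-4.76 Y-2.75 E0.1516
G1 X-2.75 Y-4.76 E0.3028
G1 X0.00 Y-5.50 E0.4544
G1 X2.75 Y-4.76 E0.6059
G1 X4.76 Y-2.75 E0.7572
G1 X5.50 Y0.00 E0.9087
G1 X4.76 Y2.75 E1.0603
G1 X2.75 Y4.76 E1.2116
G1 X0.00 Y5.50 E1.3631
G1 X-2.75 Y4.76 E1.5147
G1 X-4.76 Y2.75 E1.6659
G1 X-5.50 Y0.00 E1.8175

At z = 4.8 mm: the r=5.5 cylinder contributes a regular 12-gon of circumradius 5.5; the cube at (11.5, 1.5) is absent (z outside [5, 13]); Taking the first minus the rest: none of the subtracted shapes is present at this height, so the r=5.5 cylinder is unchanged — 1 connected region. The outline is a single polygon with 12 vertices. Extrusion per mm of travel: 0.4 × 0.32 / (π × 0.875²) = 0.053216. Accumulating E over each segment gives final E = 1.8175.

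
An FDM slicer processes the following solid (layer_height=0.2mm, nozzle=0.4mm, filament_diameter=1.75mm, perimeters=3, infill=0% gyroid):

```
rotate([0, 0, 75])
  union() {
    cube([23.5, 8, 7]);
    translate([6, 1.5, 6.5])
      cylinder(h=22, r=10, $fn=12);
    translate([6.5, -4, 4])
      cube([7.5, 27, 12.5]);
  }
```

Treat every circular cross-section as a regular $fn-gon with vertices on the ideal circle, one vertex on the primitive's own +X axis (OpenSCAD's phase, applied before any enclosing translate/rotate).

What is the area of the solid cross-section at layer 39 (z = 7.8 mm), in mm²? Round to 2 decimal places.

At z = 7.8 mm: the cube is not intersected at this z (z outside [0, 7]); the cylinder at (6, 1.5): section is a regular 12-gon, circumradius r=10 (area = (12/2)·10.000²·sin(360°/12) = 300.00 mm²); the 7.5×27 cube at (6.5, -4) contributes its full rectangle (area 202.50 mm²); Taking the union: the regions partially overlap — summed areas 502.50 mm² minus the doubly-counted overlap 104.41 mm² gives 398.09 mm² — area = 398.09 mm²; (whole slice rotated 75° about Z — lengths, areas and connectivity unchanged). Overall, the cross-section is a single solid region. Net area = 398.09 mm².

398.09 mm²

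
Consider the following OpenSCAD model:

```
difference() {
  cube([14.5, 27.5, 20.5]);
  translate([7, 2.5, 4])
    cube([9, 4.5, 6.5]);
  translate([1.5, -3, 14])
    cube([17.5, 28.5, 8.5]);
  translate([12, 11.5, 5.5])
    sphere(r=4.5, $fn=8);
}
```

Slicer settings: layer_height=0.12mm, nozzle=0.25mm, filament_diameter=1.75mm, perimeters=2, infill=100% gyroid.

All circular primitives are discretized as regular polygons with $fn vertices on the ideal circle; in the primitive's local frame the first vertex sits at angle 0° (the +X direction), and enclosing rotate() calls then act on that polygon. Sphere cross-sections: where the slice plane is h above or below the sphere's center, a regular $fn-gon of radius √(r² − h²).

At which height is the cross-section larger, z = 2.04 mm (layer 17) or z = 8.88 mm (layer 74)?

Layer 17 (z = 2.04): the cube is present — its section is the full 14.5×27.5 rectangle (area 398.75 mm²); the cube at (7, 2.5) does not reach this height (z outside [4, 10.5]); the cube at (1.5, -3) is absent (z outside [14, 22.5]); the r=4.5 sphere at (12, 11.5) contributes a regular 8-gon of circumradius √(4.5²−3.46²) = 2.877 (area = (8/2)·2.877²·sin(360°/8) = 23.41 mm²); Taking the first minus the rest: starting from the 14.5×27.5 cube (398.75 mm²), the r=4.5 sphere at (12, 11.5) partially overlaps it — only the 23.07 mm² overlap (of its 23.41 mm²) is removed, clipping the outline — area = 375.68 mm². So its area = 375.68 mm². Layer 74 (z = 8.88): the cube (footprint 14.5×27.5) is included at this height (area 398.75 mm²); the cube at (7, 2.5) is present — its section is the full 9×4.5 rectangle (area 40.50 mm²); the cube at (1.5, -3) is not intersected at this z (z outside [14, 22.5]); the r=4.5 sphere at (12, 11.5) contributes a regular 8-gon of circumradius √(4.5²−3.38²) = 2.971 (area = (8/2)·2.971²·sin(360°/8) = 24.96 mm²); Subtracting the remaining from the first: starting from the 14.5×27.5 cube (398.75 mm²), the 9×4.5 cube at (7, 2.5) partially overlaps it — only the 33.75 mm² overlap (of its 40.50 mm²) is removed, clipping the outline; the r=4.5 sphere at (12, 11.5) partially overlaps it — only the 24.43 mm² overlap (of its 24.96 mm²) is removed, clipping the outline — area = 340.57 mm². So its area = 340.57 mm². Layer 17 is larger (375.68 vs 340.57 mm²).

layer 17 (z = 2.04 mm)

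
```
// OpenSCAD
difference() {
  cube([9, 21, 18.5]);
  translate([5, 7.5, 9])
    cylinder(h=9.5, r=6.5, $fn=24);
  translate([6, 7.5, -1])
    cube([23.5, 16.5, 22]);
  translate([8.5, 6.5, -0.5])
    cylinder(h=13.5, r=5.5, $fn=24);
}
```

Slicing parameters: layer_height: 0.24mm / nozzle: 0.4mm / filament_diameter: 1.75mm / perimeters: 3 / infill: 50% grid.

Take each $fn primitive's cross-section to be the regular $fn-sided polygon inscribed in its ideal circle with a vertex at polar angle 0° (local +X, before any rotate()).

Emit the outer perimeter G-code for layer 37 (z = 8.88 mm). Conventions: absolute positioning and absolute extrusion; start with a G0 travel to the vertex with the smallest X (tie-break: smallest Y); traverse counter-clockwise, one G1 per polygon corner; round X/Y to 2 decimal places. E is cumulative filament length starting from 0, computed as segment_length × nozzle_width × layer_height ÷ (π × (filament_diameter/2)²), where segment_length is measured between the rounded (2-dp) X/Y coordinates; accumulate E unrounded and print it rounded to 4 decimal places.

G0 X0.00 Y0.00 Z8.88
G1 X9.00 Y0.00 E0.3592
G1 X9.00 Y1.07 E0.4019
G1 X8.50 Y1.00 E0.4221
G1 X7.08 Y1.19 E0.4792
G1 X5.75 Y1.74 E0.5367
G1 X4.61 Y2.61 E0.5939
G1 X3.74 Y3.75 E0.6512
G1 X3.19 Y5.08 E0.7086
G1 X3.00 Y6.50 E0.7658
G1 X3.19 Y7.92 E0.8230
G1 X3.74 Y9.25 E0.8804
G1 X4.61 Y10.39 E0.9376
G1 X5.75 Y11.26 E0.9949
G1 X6.00 Y11.37 E1.0058
G1 X6.00 Y21.00 E1.3901
G1 X0.00 Y21.00 E1.6296
G1 X0.00 Y0.00 E2.4678

At z = 8.88 mm: the 9×21 cube contributes its full rectangle; the cylinder at (5, 7.5) is not intersected at this z (z outside [9, 18.5]); the cube at (6, 7.5) (footprint 23.5×16.5) is included at this height; the cylinder at (8.5, 6.5): section is a regular 24-gon, circumradius r=5.5; Subtracting the remaining from the first: starting from the 9×21 cube, the 23.5×16.5 cube at (6, 7.5) partially overlaps it — only the 40.50 mm² overlap (of its 387.75 mm²) is removed, clipping the outline; the r=5.5 cylinder at (8.5, 6.5) partially overlaps it — only the 39.53 mm² overlap (of its 93.95 mm²) is removed, clipping the outline — 1 connected region. The outline is a single polygon with 17 vertices. Extrusion per mm of travel: 0.4 × 0.24 / (π × 0.875²) = 0.039912. Accumulating E over each segment gives final E = 2.4678.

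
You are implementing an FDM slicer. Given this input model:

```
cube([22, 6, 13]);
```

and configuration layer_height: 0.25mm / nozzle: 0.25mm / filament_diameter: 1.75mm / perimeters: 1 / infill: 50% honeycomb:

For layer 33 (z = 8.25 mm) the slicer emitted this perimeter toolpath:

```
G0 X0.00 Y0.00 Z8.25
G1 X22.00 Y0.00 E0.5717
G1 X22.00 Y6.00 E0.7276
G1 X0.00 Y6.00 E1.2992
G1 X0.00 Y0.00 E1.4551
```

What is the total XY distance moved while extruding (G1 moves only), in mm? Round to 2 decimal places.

Sum the Euclidean lengths of each G1 segment: total = 56.00 mm.

56.00 mm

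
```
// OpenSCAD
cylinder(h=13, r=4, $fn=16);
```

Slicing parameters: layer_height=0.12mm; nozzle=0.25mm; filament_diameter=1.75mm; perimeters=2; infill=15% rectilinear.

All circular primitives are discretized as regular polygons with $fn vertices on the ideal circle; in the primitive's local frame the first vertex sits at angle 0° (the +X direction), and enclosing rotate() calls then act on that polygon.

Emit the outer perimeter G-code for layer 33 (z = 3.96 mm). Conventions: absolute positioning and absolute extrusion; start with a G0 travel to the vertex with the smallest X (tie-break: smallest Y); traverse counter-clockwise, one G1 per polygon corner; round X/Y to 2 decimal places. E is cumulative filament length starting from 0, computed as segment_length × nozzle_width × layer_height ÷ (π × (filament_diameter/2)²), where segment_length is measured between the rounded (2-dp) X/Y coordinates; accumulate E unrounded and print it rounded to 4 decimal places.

G0 X-4.00 Y0.00 Z3.96
G1 X-3.70 Y-1.53 E0.0194
G1 X-2.83 Y-2.83 E0.0390
G1 X-1.53 Y-3.70 E0.0585
G1 X0.00 Y-4.00 E0.0779
G1 X1.53 Y-3.70 E0.0974
G1 X2.83 Y-2.83 E0.1169
G1 X3.70 Y-1.53 E0.1364
G1 X4.00 Y0.00 E0.1558
G1 X3.70 Y1.53 E0.1753
G1 X2.83 Y2.83 E0.1948
G1 X1.53 Y3.70 E0.2143
G1 X0.00 Y4.00 E0.2337
G1 X-1.53 Y3.70 E0.2532
G1 X-2.83 Y2.83 E0.2727
G1 X-3.70 Y1.53 E0.2922
G1 X-4.00 Y0.00 E0.3117

At z = 3.96 mm: the r=4 cylinder contributes a regular 16-gon of circumradius 4. The outline is a single polygon with 16 vertices. Extrusion per mm of travel: 0.25 × 0.12 / (π × 0.875²) = 0.012473. Accumulating E over each segment gives final E = 0.3117.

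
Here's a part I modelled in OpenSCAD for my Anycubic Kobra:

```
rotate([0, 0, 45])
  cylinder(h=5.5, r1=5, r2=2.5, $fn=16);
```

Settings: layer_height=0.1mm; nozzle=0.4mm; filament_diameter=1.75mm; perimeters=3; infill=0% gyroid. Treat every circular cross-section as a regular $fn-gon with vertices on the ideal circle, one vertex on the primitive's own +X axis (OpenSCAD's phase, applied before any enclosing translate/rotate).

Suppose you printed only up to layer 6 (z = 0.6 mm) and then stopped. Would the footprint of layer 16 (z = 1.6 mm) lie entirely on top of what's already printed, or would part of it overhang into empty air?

entirely on top

Compare the two slices. At z = 0.6: the cone (r1=5→r2=2.5) has section circumradius 4.727 here — a regular 16-gon (area = (16/2)·4.727²·sin(360°/16) = 68.41 mm²); (whole slice rotated 45° about Z — lengths, areas and connectivity unchanged). At z = 1.6: the cone: at t=0.291 of its height the radius interpolates to r₁+(r₂−r₁)t = 4.273, giving a regular 16-gon of that circumradius (area = (16/2)·4.273²·sin(360°/16) = 55.89 mm²); (whole slice rotated 45° about Z — lengths, areas and connectivity unchanged). Checking containment: the cross-section at z = 1.6 is a subset of the cross-section at z = 0.6.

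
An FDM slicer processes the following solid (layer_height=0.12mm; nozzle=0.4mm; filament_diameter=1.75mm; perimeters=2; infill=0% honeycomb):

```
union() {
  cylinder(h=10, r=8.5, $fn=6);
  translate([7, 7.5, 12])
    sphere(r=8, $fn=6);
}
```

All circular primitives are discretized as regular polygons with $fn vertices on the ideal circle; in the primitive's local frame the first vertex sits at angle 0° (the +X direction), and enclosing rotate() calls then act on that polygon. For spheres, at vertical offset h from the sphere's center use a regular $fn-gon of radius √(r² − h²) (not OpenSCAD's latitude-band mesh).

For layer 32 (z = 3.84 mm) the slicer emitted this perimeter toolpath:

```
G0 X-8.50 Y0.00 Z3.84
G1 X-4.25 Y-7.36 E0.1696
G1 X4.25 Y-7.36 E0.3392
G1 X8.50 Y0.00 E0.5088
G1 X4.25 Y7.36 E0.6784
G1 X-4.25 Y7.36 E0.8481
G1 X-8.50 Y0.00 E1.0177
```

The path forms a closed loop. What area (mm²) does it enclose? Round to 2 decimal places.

187.68 mm²

Apply the shoelace formula to the sequence of (X, Y) vertices; enclosed area = 187.68 mm².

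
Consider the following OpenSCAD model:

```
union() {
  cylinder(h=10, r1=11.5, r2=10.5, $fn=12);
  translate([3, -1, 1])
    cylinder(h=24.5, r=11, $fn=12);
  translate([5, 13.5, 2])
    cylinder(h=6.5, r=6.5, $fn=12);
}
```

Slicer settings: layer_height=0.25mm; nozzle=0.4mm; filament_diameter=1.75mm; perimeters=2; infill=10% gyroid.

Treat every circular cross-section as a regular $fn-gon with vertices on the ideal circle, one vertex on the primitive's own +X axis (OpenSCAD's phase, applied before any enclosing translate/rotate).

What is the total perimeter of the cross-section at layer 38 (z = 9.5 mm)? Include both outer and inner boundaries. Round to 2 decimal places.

At z = 9.5 mm: the cone: at t=0.950 of its height the radius interpolates to r₁+(r₂−r₁)t = 10.550, giving a regular 12-gon of that circumradius (perimeter = 2·12·10.550·sin(180°/12) = 65.53 mm); the r=11 cylinder at (3, -1) gives a regular 12-gon of circumradius 11 (constant along its height) (perimeter = 2·12·11.000·sin(180°/12) = 68.33 mm); the cylinder at (5, 13.5) is absent (z outside [2, 8.5]); Merging all regions: the regions partially overlap (shared area 281.25 mm²), so the edge portions inside another operand are dropped and the merged outline is re-measured after clipping — boundary = 73.48 mm. Overall, the cross-section is a single solid region. Total boundary length (outer) = 73.48 mm.

73.48 mm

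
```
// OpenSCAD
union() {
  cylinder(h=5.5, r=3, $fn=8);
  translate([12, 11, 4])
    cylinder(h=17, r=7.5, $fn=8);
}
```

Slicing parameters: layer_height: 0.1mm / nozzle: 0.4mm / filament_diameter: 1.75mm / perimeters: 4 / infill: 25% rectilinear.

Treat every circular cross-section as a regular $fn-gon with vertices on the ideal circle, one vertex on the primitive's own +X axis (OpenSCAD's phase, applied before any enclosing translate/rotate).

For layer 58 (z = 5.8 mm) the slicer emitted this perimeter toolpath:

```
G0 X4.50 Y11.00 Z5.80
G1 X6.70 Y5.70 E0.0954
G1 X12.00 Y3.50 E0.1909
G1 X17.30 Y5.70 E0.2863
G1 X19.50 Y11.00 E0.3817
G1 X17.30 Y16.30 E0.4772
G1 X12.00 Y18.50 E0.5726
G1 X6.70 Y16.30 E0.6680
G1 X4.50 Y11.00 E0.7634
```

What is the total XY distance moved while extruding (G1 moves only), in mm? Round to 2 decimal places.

Sum the Euclidean lengths of each G1 segment: total = 45.91 mm.

45.91 mm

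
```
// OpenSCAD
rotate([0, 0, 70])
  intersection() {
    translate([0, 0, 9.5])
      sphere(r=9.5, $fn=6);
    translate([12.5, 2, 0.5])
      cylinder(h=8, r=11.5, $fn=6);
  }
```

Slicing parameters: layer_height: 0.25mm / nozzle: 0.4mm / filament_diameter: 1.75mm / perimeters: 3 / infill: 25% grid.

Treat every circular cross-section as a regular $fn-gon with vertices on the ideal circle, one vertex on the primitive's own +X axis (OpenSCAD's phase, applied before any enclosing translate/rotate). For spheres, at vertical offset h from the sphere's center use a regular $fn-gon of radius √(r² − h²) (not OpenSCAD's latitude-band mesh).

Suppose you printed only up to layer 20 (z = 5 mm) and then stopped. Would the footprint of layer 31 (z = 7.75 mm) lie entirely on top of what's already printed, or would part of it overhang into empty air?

part overhangs

Compare the two slices. At z = 5: the r=9.5 sphere slices to a regular 6-gon of circumradius 8.367 (√(r²−h²) with h=4.5 from center) (area = (6/2)·8.367²·sin(360°/6) = 181.87 mm²); the cylinder at (12.5, 2): section is a regular 6-gon, circumradius r=11.5 (area = (6/2)·11.500²·sin(360°/6) = 343.60 mm²); Taking the intersection: the r=11.5 cylinder at (12.5, 2) partially overlaps the r=9.5 sphere; clipping to the common part keeps 45.83 mm² — area = 45.83 mm²; (whole slice rotated 70° about Z — lengths, areas and connectivity unchanged). At z = 7.75: the r=9.5 sphere contributes a regular 6-gon of circumradius √(9.5²−1.75²) = 9.337 (area = (6/2)·9.337²·sin(360°/6) = 226.52 mm²); the cylinder at (12.5, 2): section is a regular 6-gon, circumradius r=11.5 (area = (6/2)·11.500²·sin(360°/6) = 343.60 mm²); After intersecting: the r=11.5 cylinder at (12.5, 2) partially overlaps the r=9.5 sphere; clipping to the common part keeps 59.03 mm² — area = 59.03 mm²; (whole slice rotated 70° about Z — lengths, areas and connectivity unchanged). Checking containment: at z = 7.75 the cross-section extends beyond the z = 5 cross-section by about 13.20 mm².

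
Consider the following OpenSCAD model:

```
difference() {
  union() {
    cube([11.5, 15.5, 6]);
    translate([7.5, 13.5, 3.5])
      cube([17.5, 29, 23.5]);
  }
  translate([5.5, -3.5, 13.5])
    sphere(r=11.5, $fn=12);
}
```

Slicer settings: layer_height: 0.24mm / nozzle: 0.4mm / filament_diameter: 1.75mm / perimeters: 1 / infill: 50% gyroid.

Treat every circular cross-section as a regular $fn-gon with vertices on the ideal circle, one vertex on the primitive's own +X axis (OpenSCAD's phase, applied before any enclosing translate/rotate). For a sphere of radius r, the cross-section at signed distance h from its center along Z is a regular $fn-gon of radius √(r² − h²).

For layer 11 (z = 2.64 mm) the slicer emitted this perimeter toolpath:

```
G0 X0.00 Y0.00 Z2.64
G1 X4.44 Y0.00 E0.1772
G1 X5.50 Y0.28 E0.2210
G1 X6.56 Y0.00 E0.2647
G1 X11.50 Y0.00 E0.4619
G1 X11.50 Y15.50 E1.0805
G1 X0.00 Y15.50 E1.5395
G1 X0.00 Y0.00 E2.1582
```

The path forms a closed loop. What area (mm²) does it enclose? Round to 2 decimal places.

Apply the shoelace formula to the sequence of (X, Y) vertices; enclosed area = 177.95 mm².

177.95 mm²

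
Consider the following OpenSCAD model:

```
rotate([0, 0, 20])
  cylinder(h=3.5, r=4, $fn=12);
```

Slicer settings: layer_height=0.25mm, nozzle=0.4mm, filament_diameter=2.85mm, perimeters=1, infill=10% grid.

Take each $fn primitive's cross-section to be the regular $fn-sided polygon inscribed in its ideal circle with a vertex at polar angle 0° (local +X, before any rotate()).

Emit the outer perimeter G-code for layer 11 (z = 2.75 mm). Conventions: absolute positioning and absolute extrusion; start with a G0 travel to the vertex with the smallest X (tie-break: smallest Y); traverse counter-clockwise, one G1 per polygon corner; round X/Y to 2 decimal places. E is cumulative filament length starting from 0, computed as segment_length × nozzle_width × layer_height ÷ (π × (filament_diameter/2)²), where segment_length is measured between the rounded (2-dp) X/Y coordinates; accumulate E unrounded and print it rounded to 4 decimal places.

At z = 2.75 mm: the r=4 cylinder gives a regular 12-gon of circumradius 4 (constant along its height); (rotated 20° about Z; rotation is an isometry so areas/perimeters/island counts are preserved). The outline is a single polygon with 12 vertices. Extrusion per mm of travel: 0.4 × 0.25 / (π × 1.425²) = 0.015675. Accumulating E over each segment gives final E = 0.3894.

G0 X-3.94 Y0.69 Z2.75
G1 X-3.76 Y-1.37 E0.0324
G1 X-2.57 Y-3.06 E0.0648
G1 X-0.69 Y-3.94 E0.0974
G1 X1.37 Y-3.76 E0.1298
G1 X3.06 Y-2.57 E0.1622
G1 X3.94 Y-0.69 E0.1947
G1 X3.76 Y1.37 E0.2271
G1 X2.57 Y3.06 E0.2595
G1 X0.69 Y3.94 E0.2921
G1 X-1.37 Y3.76 E0.3245
G1 X-3.06 Y2.57 E0.3569
G1 X-3.94 Y0.69 E0.3894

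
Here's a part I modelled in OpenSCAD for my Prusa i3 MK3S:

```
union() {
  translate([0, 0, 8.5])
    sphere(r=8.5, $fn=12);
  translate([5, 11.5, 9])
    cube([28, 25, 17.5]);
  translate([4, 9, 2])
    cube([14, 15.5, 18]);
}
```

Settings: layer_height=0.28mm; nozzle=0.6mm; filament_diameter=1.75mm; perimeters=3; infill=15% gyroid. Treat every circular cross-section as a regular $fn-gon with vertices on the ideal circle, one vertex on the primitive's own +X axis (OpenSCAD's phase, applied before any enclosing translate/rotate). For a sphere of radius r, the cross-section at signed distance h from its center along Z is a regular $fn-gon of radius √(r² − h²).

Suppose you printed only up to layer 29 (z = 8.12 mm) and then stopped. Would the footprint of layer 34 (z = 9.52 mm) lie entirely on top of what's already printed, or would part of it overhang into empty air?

part overhangs

Compare the two slices. At z = 8.12: the r=8.5 sphere contributes a regular 12-gon of circumradius √(8.5²−0.38²) = 8.492 (area = (12/2)·8.492²·sin(360°/12) = 216.32 mm²); the cube at (5, 11.5) does not reach this height (z outside [9, 26.5]); the 14×15.5 cube at (4, 9) contributes its full rectangle (area 217.00 mm²); Taking the union: the 2 present regions are separate (no shared area or edge), so areas and boundary lengths simply add and each stays a separate island — area = 433.32 mm². At z = 9.52: the r=8.5 sphere contributes a regular 12-gon of circumradius √(8.5²−1.02²) = 8.439 (area = (12/2)·8.439²·sin(360°/12) = 213.63 mm²); the 28×25 cube at (5, 11.5) contributes its full rectangle (area 700.00 mm²); the cube at (4, 9) (footprint 14×15.5) is included at this height (area 217.00 mm²); Merging all regions: the regions partially overlap — summed areas 1130.63 mm² minus the doubly-counted overlap 169.00 mm² gives 961.63 mm² — area = 961.63 mm². Checking containment: at z = 9.52 the cross-section extends beyond the z = 8.12 cross-section by about 531.00 mm².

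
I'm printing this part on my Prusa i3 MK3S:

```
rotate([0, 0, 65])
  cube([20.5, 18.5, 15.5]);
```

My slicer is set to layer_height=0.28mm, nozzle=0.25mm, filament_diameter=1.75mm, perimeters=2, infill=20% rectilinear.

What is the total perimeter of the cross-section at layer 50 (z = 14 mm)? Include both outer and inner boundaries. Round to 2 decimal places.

At z = 14 mm: the cube (footprint 20.5×18.5) is included at this height (perimeter 78.00 mm); (whole slice rotated 65° about Z — lengths, areas and connectivity unchanged). Overall, the cross-section is a single solid region. Total boundary length (outer) = 78.00 mm.

78.00 mm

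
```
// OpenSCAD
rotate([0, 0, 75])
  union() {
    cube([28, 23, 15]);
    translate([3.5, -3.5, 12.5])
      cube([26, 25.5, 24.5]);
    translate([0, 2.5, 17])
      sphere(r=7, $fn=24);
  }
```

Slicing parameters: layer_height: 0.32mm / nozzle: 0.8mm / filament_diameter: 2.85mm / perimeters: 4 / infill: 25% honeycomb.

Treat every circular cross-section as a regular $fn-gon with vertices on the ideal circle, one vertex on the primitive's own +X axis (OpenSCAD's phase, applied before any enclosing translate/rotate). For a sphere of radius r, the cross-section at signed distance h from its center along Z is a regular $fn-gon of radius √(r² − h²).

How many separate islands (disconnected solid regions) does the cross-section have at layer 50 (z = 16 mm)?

At z = 16 mm: the cube is not intersected at this z (z outside [0, 15]); the cube at (3.5, -3.5) (footprint 26×25.5) is included at this height; the r=7 sphere at (0, 2.5) contributes a regular 24-gon of circumradius √(7²−1²) = 6.928; Taking the union: the regions partially overlap (shared area 28.48 mm²), so overlapping operands fuse into one piece — 1 connected region; (whole slice rotated 75° about Z — lengths, areas and connectivity unchanged). Overall, the cross-section is a single solid region. Island count = 1.

1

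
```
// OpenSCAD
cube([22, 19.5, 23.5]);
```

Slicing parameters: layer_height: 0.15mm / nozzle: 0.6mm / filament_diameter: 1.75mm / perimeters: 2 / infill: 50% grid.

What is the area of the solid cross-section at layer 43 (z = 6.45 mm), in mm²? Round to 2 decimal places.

429.00 mm²

At z = 6.45 mm: the 22×19.5 cube contributes its full rectangle (area 429.00 mm²). Overall, the cross-section is a single solid region. Net area = 429.00 mm².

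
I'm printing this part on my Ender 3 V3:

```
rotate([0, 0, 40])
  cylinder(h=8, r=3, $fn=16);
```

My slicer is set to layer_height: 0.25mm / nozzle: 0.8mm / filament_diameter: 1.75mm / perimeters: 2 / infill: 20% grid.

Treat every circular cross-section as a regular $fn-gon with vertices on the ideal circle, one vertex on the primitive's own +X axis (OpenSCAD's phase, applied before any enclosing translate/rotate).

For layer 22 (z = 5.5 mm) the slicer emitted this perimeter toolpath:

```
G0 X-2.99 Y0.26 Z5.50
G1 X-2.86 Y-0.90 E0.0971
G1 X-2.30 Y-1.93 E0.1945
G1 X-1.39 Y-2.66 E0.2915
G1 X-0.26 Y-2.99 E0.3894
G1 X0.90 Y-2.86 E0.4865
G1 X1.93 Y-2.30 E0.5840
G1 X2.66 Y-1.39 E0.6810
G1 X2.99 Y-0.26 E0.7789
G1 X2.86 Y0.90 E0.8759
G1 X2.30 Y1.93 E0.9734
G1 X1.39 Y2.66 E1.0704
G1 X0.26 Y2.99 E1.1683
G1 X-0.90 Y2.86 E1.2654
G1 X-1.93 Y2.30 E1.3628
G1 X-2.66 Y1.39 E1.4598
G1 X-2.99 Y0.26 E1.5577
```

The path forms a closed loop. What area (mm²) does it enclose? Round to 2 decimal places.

27.57 mm²

Apply the shoelace formula to the sequence of (X, Y) vertices; enclosed area = 27.57 mm².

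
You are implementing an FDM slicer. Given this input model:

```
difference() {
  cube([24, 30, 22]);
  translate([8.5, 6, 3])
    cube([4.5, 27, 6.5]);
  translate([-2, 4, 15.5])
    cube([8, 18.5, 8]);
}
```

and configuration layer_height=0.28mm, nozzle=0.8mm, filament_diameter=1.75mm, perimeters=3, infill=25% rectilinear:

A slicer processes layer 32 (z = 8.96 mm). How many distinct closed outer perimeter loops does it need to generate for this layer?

1

At z = 8.96 mm: the cube (footprint 24×30) is included at this height; the 4.5×27 cube at (8.5, 6) contributes its full rectangle; the cube at (-2, 4) is not intersected at this z (z outside [15.5, 23.5]); Subtracting the remaining from the first: starting from the 24×30 cube, the 4.5×27 cube at (8.5, 6) partially overlaps it — only the 108.00 mm² overlap (of its 121.50 mm²) is removed, clipping the outline — 1 connected region. The result has 1 disconnected region.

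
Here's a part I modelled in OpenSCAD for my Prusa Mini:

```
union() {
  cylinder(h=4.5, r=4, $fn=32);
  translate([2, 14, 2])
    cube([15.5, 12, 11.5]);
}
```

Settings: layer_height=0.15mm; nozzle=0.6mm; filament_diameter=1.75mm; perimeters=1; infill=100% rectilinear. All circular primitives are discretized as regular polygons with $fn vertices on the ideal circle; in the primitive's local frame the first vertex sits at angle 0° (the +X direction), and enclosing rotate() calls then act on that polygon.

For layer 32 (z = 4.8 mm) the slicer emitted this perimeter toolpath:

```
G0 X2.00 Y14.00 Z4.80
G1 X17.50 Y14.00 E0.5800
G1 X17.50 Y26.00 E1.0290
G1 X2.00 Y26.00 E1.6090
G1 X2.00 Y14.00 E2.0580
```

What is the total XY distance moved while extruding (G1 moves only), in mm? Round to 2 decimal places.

55.00 mm

Sum the Euclidean lengths of each G1 segment: total = 55.00 mm.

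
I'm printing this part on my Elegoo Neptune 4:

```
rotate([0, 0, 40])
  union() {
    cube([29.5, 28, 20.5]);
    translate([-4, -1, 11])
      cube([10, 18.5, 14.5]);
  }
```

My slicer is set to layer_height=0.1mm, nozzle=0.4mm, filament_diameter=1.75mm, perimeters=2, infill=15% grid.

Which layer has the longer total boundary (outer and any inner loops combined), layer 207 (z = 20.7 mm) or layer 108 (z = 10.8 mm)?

Layer 207 (z = 20.7): the cube is not intersected at this z (z outside [0, 20.5]); the cube at (-4, -1) (footprint 10×18.5) is included at this height (perimeter 57.00 mm); Combining (union): only the 10×18.5 cube at (-4, -1) is present, so the union is just that shape — boundary = 57.00 mm; (rotated 40° about Z; rotation is an isometry so areas/perimeters/island counts are preserved). So its perimeter = 57.00 mm. Layer 108 (z = 10.8): the 29.5×28 cube contributes its full rectangle (perimeter 115.00 mm); the cube at (-4, -1) is absent (z outside [11, 25.5]); Merging all regions: only the 29.5×28 cube is present, so the union is just that shape — boundary = 115.00 mm; (rotated 40° about Z; rotation is an isometry so areas/perimeters/island counts are preserved). So its perimeter = 115.00 mm. Layer 108 is larger (115.00 vs 57.00 mm).

layer 108 (z = 10.8 mm)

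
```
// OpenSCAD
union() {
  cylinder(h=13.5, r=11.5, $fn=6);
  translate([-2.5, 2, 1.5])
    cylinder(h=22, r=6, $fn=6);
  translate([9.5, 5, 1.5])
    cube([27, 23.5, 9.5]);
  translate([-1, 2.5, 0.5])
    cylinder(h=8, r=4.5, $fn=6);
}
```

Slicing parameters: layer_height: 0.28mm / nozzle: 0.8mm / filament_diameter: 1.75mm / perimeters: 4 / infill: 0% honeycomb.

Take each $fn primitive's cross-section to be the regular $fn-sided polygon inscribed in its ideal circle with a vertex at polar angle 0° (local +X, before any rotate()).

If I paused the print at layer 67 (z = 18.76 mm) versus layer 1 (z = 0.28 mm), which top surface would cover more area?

Layer 67 (z = 18.76): the cylinder is not intersected at this z (z outside [0, 13.5]); the r=6 cylinder at (-2.5, 2) contributes a regular 6-gon of circumradius 6 (area = (6/2)·6.000²·sin(360°/6) = 93.53 mm²); the cube at (9.5, 5) is not intersected at this z (z outside [1.5, 11]); the cylinder at (-1, 2.5) is not intersected at this z (z outside [0.5, 8.5]); Taking the union: only the r=6 cylinder at (-2.5, 2) is present, so the union is just that shape — area = 93.53 mm². So its area = 93.53 mm². Layer 1 (z = 0.28): the r=11.5 cylinder gives a regular 6-gon of circumradius 11.5 (constant along its height) (area = (6/2)·11.500²·sin(360°/6) = 343.60 mm²); the cylinder at (-2.5, 2) does not reach this height (z outside [1.5, 23.5]); the cube at (9.5, 5) is not intersected at this z (z outside [1.5, 11]); the cylinder at (-1, 2.5) does not reach this height (z outside [0.5, 8.5]); Combining (union): only the r=11.5 cylinder is present, so the union is just that shape — area = 343.60 mm². So its area = 343.60 mm². Layer 1 is larger (343.60 vs 93.53 mm²).

layer 1 (z = 0.28 mm)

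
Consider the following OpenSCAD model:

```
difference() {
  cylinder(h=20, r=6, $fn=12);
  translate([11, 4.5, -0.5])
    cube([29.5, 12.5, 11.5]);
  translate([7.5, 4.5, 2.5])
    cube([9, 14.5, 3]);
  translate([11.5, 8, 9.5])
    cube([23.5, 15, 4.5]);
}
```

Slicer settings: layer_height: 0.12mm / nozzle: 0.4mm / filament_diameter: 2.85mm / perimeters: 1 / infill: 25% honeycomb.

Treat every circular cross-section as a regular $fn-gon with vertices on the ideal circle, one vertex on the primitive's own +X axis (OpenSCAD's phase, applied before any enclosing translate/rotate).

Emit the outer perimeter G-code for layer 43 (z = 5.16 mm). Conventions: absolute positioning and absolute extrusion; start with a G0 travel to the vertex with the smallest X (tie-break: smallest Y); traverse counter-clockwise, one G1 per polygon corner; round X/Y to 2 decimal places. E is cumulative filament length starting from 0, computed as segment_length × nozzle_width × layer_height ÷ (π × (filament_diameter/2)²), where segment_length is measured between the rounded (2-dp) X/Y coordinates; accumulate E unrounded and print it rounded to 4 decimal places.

G0 X-6.00 Y0.00 Z5.16
G1 X-5.20 Y-3.00 E0.0234
G1 X-3.00 Y-5.20 E0.0468
G1 X0.00 Y-6.00 E0.0701
G1 X3.00 Y-5.20 E0.0935
G1 X5.20 Y-3.00 E0.1169
G1 X6.00 Y0.00 E0.1403
G1 X5.20 Y3.00 E0.1636
G1 X3.00 Y5.20 E0.1870
G1 X0.00 Y6.00 E0.2104
G1 X-3.00 Y5.20 E0.2338
G1 X-5.20 Y3.00 E0.2572
G1 X-6.00 Y0.00 E0.2805

At z = 5.16 mm: the r=6 cylinder contributes a regular 12-gon of circumradius 6; the cube at (11, 4.5) is present — its section is the full 29.5×12.5 rectangle; the 9×14.5 cube at (7.5, 4.5) contributes its full rectangle; the cube at (11.5, 8) does not reach this height (z outside [9.5, 14]); After the difference (first − rest): starting from the r=6 cylinder, the 29.5×12.5 cube at (11, 4.5) misses the remaining region (no effect); the 9×14.5 cube at (7.5, 4.5) misses the remaining region (no effect) — 1 connected region. The outline is a single polygon with 12 vertices. Extrusion per mm of travel: 0.4 × 0.12 / (π × 1.425²) = 0.007524. Accumulating E over each segment gives final E = 0.2805.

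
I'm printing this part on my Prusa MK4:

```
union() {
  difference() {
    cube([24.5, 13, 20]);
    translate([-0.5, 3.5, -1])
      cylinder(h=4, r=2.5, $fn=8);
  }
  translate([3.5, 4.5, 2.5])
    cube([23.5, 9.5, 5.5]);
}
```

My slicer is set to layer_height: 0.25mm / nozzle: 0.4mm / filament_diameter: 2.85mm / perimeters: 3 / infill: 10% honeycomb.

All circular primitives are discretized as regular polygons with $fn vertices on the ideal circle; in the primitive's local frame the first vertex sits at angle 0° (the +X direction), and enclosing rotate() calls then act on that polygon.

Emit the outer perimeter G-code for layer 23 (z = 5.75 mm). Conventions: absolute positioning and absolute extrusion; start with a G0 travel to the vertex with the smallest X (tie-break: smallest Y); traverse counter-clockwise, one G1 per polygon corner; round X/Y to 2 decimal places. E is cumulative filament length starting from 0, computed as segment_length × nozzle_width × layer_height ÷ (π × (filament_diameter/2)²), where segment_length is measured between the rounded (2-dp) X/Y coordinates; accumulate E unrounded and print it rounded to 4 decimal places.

At z = 5.75 mm: the 24.5×13 cube contributes its full rectangle; the cylinder at (-0.5, 3.5) is absent (z outside [-1, 3]); After the difference (first − rest): none of the subtracted shapes is present at this height, so the 24.5×13 cube is unchanged — 1 connected region; the cube at (3.5, 4.5) (footprint 23.5×9.5) is included at this height; Taking the union: the regions partially overlap (shared area 178.50 mm²), so overlapping operands fuse into one piece — 1 connected region. The outline is a single polygon with 8 vertices. Extrusion per mm of travel: 0.4 × 0.25 / (π × 1.425²) = 0.015675. Accumulating E over each segment gives final E = 1.2854.

G0 X0.00 Y0.00 Z5.75
G1 X24.50 Y0.00 E0.3840
G1 X24.50 Y4.50 E0.4546
G1 X27.00 Y4.50 E0.4938
G1 X27.00 Y14.00 E0.6427
G1 X3.50 Y14.00 E1.0111
G1 X3.50 Y13.00 E1.0267
G1 X0.00 Y13.00 E1.0816
G1 X0.00 Y0.00 E1.2854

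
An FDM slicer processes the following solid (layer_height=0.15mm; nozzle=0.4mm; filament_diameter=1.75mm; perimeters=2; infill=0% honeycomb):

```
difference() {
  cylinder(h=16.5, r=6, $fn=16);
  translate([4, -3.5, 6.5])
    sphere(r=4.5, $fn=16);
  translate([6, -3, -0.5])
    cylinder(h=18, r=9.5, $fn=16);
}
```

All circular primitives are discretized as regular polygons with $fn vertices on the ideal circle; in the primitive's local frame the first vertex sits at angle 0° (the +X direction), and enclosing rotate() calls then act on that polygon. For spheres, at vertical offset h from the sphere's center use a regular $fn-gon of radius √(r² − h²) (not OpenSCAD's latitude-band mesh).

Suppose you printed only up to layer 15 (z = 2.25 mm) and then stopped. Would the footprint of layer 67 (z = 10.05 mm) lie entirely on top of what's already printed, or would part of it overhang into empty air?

entirely on top

Compare the two slices. At z = 2.25: the r=6 cylinder contributes a regular 16-gon of circumradius 6 (area = (16/2)·6.000²·sin(360°/16) = 110.21 mm²); the r=4.5 sphere at (4, -3.5) slices to a regular 16-gon of circumradius 1.479 (√(r²−h²) with h=4.25 from center) (area = (16/2)·1.479²·sin(360°/16) = 6.70 mm²); the cylinder at (6, -3): section is a regular 16-gon, circumradius r=9.5 (area = (16/2)·9.500²·sin(360°/16) = 276.30 mm²); Taking the first minus the rest: starting from the r=6 cylinder (110.21 mm²), the r=4.5 sphere at (4, -3.5) partially overlaps it — only the 4.91 mm² overlap (of its 6.70 mm²) is removed, clipping the outline; the r=9.5 cylinder at (6, -3) partially overlaps it — only the 73.88 mm² overlap (of its 276.30 mm²) is removed, clipping the outline — area = 31.42 mm². At z = 10.05: the r=6 cylinder contributes a regular 16-gon of circumradius 6 (area = (16/2)·6.000²·sin(360°/16) = 110.21 mm²); the r=4.5 sphere at (4, -3.5) slices to a regular 16-gon of circumradius 2.765 (√(r²−h²) with h=3.55 from center) (area = (16/2)·2.765²·sin(360°/16) = 23.41 mm²); the cylinder at (6, -3): section is a regular 16-gon, circumradius r=9.5 (area = (16/2)·9.500²·sin(360°/16) = 276.30 mm²); Taking the first minus the rest: starting from the r=6 cylinder (110.21 mm²), the r=4.5 sphere at (4, -3.5) partially overlaps it — only the 13.86 mm² overlap (of its 23.41 mm²) is removed, clipping the outline; the r=9.5 cylinder at (6, -3) partially overlaps it — only the 64.94 mm² overlap (of its 276.30 mm²) is removed, clipping the outline — area = 31.42 mm². Checking containment: the cross-section at z = 10.05 is a subset of the cross-section at z = 2.25.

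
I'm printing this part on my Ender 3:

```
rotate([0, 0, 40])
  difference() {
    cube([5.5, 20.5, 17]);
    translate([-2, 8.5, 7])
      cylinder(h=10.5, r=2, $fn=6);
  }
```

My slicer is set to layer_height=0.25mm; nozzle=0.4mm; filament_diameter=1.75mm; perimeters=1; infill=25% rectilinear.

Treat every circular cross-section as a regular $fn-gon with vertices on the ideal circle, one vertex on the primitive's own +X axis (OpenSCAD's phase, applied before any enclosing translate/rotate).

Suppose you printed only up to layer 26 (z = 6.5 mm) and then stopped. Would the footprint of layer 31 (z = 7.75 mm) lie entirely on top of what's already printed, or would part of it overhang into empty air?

Compare the two slices. At z = 6.5: the 5.5×20.5 cube contributes its full rectangle (area 112.75 mm²); the cylinder at (-2, 8.5) is not intersected at this z (z outside [7, 17.5]); After the difference (first − rest): none of the subtracted shapes is present at this height, so the 5.5×20.5 cube is unchanged — area = 112.75 mm²; (whole slice rotated 40° about Z — lengths, areas and connectivity unchanged). At z = 7.75: the cube (footprint 5.5×20.5) is included at this height (area 112.75 mm²); the cylinder at (-2, 8.5): section is a regular 6-gon, circumradius r=2 (area = (6/2)·2.000²·sin(360°/6) = 10.39 mm²); Subtracting the remaining from the first: starting from the 5.5×20.5 cube (112.75 mm²), the r=2 cylinder at (-2, 8.5) misses the remaining region (no effect) — area = 112.75 mm²; (rotated 40° about Z; rotation is an isometry so areas/perimeters/island counts are preserved). Checking containment: the cross-section at z = 7.75 is a subset of the cross-section at z = 6.5.

entirely on top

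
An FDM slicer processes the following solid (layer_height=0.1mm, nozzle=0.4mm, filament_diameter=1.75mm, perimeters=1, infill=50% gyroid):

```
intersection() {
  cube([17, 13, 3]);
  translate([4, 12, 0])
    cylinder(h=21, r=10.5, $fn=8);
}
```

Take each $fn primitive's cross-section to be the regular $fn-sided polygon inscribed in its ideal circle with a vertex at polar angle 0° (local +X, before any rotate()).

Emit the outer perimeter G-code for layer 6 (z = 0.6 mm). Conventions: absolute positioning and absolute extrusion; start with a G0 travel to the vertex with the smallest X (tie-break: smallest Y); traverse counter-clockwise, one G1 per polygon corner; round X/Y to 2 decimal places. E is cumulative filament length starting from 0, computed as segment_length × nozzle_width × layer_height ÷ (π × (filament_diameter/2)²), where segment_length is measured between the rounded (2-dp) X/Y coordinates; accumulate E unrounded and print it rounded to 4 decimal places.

G0 X0.00 Y3.16 Z0.60
G1 X4.00 Y1.50 E0.0720
G1 X11.42 Y4.58 E0.2056
G1 X14.50 Y12.00 E0.3392
G1 X14.09 Y13.00 E0.3572
G1 X0.00 Y13.00 E0.5915
G1 X0.00 Y3.16 E0.7552

At z = 0.6 mm: the 17×13 cube contributes its full rectangle; the r=10.5 cylinder at (4, 12) gives a regular 8-gon of circumradius 10.5 (constant along its height); Taking the intersection: the r=10.5 cylinder at (4, 12) partially overlaps the 17×13 cube; clipping to the common part keeps 130.94 mm² — 1 connected region. The outline is a single polygon with 6 vertices. Extrusion per mm of travel: 0.4 × 0.1 / (π × 0.875²) = 0.016630. Accumulating E over each segment gives final E = 0.7552.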